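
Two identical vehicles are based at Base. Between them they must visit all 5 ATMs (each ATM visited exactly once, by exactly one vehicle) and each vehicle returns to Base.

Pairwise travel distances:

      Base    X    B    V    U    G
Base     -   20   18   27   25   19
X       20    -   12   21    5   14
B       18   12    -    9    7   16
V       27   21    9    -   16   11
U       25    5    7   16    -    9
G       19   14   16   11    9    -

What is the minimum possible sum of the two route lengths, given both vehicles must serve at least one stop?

There are 2^4 − 1 = 15 ways to divide the 5 stops into two non-empty groups. For each, the best each vehicle can do is its own shortest tour through its group:
  {X} + {B, V, U, G}: 40 + 71 = 111
  {B} + {X, V, U, G}: 36 + 71 = 107
  {X, B} + {V, U, G}: 50 + 71 = 121
  {V} + {X, B, U, G}: 54 + 63 = 117
  {X, V} + {B, U, G}: 68 + 53 = 121
  {B, V} + {X, U, G}: 54 + 53 = 107
  … (15 splits in total)
  {X, B, V, U} + {G}: 68 + 38 = 106  ← best
Best: vehicle 1 Base → X → U → B → V → Base = 68; vehicle 2 Base → G → Base = 38; combined 106.

106 — the smallest possible combined total.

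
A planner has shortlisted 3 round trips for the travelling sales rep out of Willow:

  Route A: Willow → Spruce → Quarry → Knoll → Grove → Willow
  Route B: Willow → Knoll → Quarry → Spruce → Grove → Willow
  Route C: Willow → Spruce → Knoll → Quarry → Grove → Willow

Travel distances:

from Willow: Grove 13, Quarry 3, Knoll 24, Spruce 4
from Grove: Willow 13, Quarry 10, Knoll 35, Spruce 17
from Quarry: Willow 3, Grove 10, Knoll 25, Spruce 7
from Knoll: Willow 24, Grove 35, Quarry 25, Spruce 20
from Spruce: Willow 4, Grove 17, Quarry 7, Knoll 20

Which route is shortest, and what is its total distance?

72 — Route C is the shortest.

Route A: 4 + 7 + 25 + 35 + 13 = 84
Route B: 24 + 25 + 7 + 17 + 13 = 86
Route C: 4 + 20 + 25 + 10 + 13 = 72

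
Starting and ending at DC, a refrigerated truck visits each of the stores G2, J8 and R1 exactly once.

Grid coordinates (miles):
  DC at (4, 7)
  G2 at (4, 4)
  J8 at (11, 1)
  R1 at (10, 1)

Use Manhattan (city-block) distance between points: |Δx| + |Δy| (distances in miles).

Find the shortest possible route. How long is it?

There are 3 distinct closed tours to check (reversals are equivalent).
DC→G2→J8→R1→DC: 3+10+1+12 = 26
DC→G2→R1→J8→DC: 3+9+1+13 = 26
DC→J8→G2→R1→DC: 13+10+9+12 = 44
The minimum is 26.
One optimal route: DC → G2 → J8 → R1 → DC (or its reverse).

26 miles — the shortest possible round trip.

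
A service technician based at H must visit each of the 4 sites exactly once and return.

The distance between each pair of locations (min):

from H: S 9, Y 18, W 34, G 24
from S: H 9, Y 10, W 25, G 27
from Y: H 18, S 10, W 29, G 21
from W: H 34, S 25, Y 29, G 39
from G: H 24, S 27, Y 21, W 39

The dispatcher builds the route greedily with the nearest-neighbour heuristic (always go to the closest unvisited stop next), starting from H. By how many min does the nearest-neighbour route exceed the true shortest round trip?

Excess over optimum: 5 min.

From H: S=9, Y=18, G=24, W=34 → choose S (9).
From S: Y=10, W=25, G=27 → choose Y (10).
From Y: G=21, W=29 → choose G (21).
From G: W=39 → choose W (39).
NN route H → S → Y → G → W → H costs 113.
Optimal: H → S → W → Y → G → H costs 108 (by enumerating all 12 distinct tours).
Excess = 113 − 108 = 5.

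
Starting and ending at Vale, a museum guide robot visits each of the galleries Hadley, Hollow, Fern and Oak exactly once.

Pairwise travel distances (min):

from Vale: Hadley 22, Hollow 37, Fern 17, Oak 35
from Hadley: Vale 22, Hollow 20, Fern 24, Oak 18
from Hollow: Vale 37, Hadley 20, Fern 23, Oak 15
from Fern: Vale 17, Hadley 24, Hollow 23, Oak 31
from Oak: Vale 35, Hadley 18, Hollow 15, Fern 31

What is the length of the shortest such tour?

There are 12 distinct closed tours to check (reversals are equivalent).
Vale → Hadley → Hollow → Fern → Oak → Vale: 22+20+23+31+35 = 131
Vale → Hadley → Hollow → Oak → Fern → Vale: 22+20+15+31+17 = 105
Vale → Hadley → Fern → Hollow → Oak → Vale: 22+24+23+15+35 = 119
Vale → Hadley → Fern → Oak → Hollow → Vale: 22+24+31+15+37 = 129
Vale → Hadley → Oak → Hollow → Fern → Vale: 22+18+15+23+17 = 95
Vale → Hadley → Oak → Fern → Hollow → Vale: 22+18+31+23+37 = 131
Vale → Hollow → Hadley → Fern → Oak → Vale: 37+20+24+31+35 = 147
Vale → Hollow → Hadley → Oak → Fern → Vale: 37+20+18+31+17 = 123
Vale → Hollow → Fern → Hadley → Oak → Vale: 37+23+24+18+35 = 137
Vale → Hollow → Oak → Hadley → Fern → Vale: 37+15+18+24+17 = 111
Vale → Fern → Hadley → Hollow → Oak → Vale: 17+24+20+15+35 = 111
Vale → Fern → Hollow → Hadley → Oak → Vale: 17+23+20+18+35 = 113
The minimum is 95.
One optimal route: Vale → Hadley → Oak → Hollow → Fern → Vale (or its reverse).

Minimum total distance: 95 min.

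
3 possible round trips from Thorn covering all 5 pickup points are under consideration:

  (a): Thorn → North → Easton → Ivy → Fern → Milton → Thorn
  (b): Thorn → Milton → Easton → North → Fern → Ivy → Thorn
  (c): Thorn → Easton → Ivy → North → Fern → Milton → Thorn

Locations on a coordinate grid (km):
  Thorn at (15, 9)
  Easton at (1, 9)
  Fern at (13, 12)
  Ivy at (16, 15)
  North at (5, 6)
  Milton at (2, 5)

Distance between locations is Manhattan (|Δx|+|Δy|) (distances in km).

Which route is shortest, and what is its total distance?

(a): 13 + 7 + 21 + 6 + 18 + 17 = 82
(b): 17 + 5 + 7 + 14 + 6 + 7 = 56
(c): 14 + 21 + 20 + 14 + 18 + 17 = 104

56 km — (b) is the shortest.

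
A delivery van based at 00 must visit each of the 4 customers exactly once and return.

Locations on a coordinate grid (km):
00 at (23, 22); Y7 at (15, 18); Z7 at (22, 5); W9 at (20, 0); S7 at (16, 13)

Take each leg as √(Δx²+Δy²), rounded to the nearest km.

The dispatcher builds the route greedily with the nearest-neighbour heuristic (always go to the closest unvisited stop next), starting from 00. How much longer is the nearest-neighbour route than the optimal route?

00: Y7=9, S7=11, Z7=17, W9=22 ⇒ Y7
Y7: S7=5, Z7=15, W9=19 ⇒ S7
S7: Z7=10, W9=14 ⇒ Z7
Z7: W9=5 ⇒ W9
NN route 00 → Y7 → S7 → Z7 → W9 → 00 costs 51.
Optimal: 00 → Y7 → S7 → W9 → Z7 → 00 costs 50 (by enumerating all 12 distinct tours).
Excess = 51 − 50 = 1.

1 km longer than the optimal tour.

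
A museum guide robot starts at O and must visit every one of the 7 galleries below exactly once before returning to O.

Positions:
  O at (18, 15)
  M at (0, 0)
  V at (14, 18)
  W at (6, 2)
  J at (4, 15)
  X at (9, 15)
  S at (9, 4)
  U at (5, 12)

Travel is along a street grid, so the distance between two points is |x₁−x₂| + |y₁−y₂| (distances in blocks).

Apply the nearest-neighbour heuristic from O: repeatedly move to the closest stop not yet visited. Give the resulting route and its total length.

86 blocks along O → V → X → J → U → W → S → M → O.

O → [V:7 / X:9 / J:14 / U:16 / S:20 / W:25 / M:33] → V (7)
V → [X:8 / J:13 / U:15 / S:19 / W:24 / M:32] → X (8)
X → [J:5 / U:7 / S:11 / W:16 / M:24] → J (5)
J → [U:4 / W:15 / S:16 / M:19] → U (4)
U → [W:11 / S:12 / M:17] → W (11)
W → [S:5 / M:8] → S (5)
S → [M:13] → M (13)
Return M→O: 33.
Total = 7 + 8 + 5 + 4 + 11 + 5 + 13 + 33 = 86.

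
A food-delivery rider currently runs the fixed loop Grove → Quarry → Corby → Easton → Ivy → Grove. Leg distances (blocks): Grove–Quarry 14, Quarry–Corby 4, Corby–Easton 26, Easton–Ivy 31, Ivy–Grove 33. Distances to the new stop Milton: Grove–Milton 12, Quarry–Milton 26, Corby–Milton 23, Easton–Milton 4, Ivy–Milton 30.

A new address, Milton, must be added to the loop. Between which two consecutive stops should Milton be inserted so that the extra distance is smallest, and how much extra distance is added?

Adding 1 blocks by placing Milton on the Corby–Easton leg.

Insertion cost between consecutive stops i–j is d(i,Milton) + d(Milton,j) − d(i,j):
  between Grove and Quarry: 12 + 26 − 14 = 24
  between Quarry and Corby: 26 + 23 − 4 = 45
  between Corby and Easton: 23 + 4 − 26 = 1
  between Easton and Ivy: 4 + 30 − 31 = 3
  between Ivy and Grove: 30 + 12 − 33 = 9
Cheapest insertion is between Corby and Easton, adding 1.
New total = 108 + 1 = 109.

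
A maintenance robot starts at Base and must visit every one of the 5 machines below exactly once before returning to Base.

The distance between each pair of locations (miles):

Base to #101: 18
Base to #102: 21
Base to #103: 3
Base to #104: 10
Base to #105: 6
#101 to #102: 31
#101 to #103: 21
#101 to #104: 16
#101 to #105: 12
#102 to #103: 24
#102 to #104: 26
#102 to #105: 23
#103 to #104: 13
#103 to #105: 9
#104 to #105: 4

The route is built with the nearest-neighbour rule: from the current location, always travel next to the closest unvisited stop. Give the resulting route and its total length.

Nearest-neighbour total = 84 miles; route Base → #103 → #105 → #104 → #101 → #102 → Base.

At Base the remaining stops are #103 3, #105 6, #104 10, #101 18, #102 21; go to #103.
At #103 the remaining stops are #105 9, #104 13, #101 21, #102 24; go to #105.
At #105 the remaining stops are #104 4, #101 12, #102 23; go to #104.
At #104 the remaining stops are #101 16, #102 26; go to #101.
At #101 the remaining stops are #102 31; go to #102.
Return #102→Base: 21.
Total = 3 + 9 + 4 + 16 + 31 + 21 = 84.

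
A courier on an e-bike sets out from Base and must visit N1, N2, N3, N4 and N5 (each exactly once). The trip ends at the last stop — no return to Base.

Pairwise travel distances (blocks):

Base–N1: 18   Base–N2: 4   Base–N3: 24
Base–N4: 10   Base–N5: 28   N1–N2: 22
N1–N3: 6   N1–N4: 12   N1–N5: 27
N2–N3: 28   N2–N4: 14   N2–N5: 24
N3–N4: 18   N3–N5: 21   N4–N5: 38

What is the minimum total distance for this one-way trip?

Minimum one-way distance = 57 blocks.

There are 5! = 120 possible orderings.
Base → N1 → N2 → N3 → N4 → N5: 18+22+28+18+38 = 124
Base → N1 → N2 → N3 → N5 → N4: 18+22+28+21+38 = 127
Base → N1 → N2 → N4 → N3 → N5: 18+22+14+18+21 = 93
Base → N1 → N2 → N4 → N5 → N3: 18+22+14+38+21 = 113
Base → N1 → N2 → N5 → N3 → N4: 18+22+24+21+18 = 103
Base → N1 → N2 → N5 → N4 → N3: 18+22+24+38+18 = 120
Base → N1 → N3 → N2 → N4 → N5: 18+6+28+14+38 = 104
Base → N1 → N3 → N2 → N5 → N4: 18+6+28+24+38 = 114
Base → N1 → N3 → N4 → N2 → N5: 18+6+18+14+24 = 80
Base → N1 → N3 → N4 → N5 → N2: 18+6+18+38+24 = 104
Base → N1 → N3 → N5 → N2 → N4: 18+6+21+24+14 = 83
Base → N1 → N3 → N5 → N4 → N2: 18+6+21+38+14 = 97
Base → N1 → N4 → N2 → N3 → N5: 18+12+14+28+21 = 93
Base → N1 → N4 → N2 → N5 → N3: 18+12+14+24+21 = 89
… (106 more)
Base → N2 → N4 → N1 → N3 → N5: 4+14+12+6+21 = 57  ← best
The minimum is 57.
One shortest path: Base → N2 → N4 → N1 → N3 → N5.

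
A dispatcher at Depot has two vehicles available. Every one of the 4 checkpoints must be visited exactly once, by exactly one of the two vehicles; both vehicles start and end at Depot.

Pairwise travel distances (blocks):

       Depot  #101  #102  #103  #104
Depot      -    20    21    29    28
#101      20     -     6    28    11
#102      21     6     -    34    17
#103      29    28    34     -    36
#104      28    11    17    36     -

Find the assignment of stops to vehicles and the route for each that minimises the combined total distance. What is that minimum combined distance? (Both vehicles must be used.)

124 blocks — the smallest possible combined total.

There are 2^3 − 1 = 7 ways to divide the 4 stops into two non-empty groups. For each, the best each vehicle can do is its own shortest tour through its group:
  {#101} + {#102, #103, #104}: 40 + 103 = 143
  {#102} + {#101, #103, #104}: 42 + 96 = 138
  {#101, #102} + {#103, #104}: 47 + 93 = 140
  {#103} + {#101, #102, #104}: 58 + 66 = 124
  {#101, #103} + {#102, #104}: 77 + 66 = 143
  {#102, #103} + {#101, #104}: 84 + 59 = 143
  … (7 splits in total)
Best: vehicle 1 Depot → #103 → Depot = 58; vehicle 2 Depot → #102 → #101 → #104 → Depot = 66; combined 124.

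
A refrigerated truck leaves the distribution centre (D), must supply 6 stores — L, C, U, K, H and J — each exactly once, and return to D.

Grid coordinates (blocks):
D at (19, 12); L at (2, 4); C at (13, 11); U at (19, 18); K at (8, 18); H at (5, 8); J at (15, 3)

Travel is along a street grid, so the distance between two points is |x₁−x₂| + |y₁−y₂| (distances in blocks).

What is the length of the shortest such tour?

With 6 stops there are 6!/2 = 360 distinct round trips (a route and its reverse cost the same).
D→L→C→U→K→H→J→D: 25+18+13+11+13+15+13 = 108
D→L→C→U→K→J→H→D: 25+18+13+11+22+15+18 = 122
D→L→C→U→H→K→J→D: 25+18+13+24+13+22+13 = 128
D→L→C→U→H→J→K→D: 25+18+13+24+15+22+17 = 134
D→L→C→U→J→K→H→D: 25+18+13+19+22+13+18 = 128
D→L→C→U→J→H→K→D: 25+18+13+19+15+13+17 = 120
D→L→C→K→U→H→J→D: 25+18+12+11+24+15+13 = 118
D→L→C→K→U→J→H→D: 25+18+12+11+19+15+18 = 118
… (352 more)
D→C→J→L→H→K→U→D: 7+10+14+7+13+11+6 = 68  ← best
The minimum is 68.
One optimal route: D → C → J → L → H → K → U → D (or its reverse).

Minimum total distance: 68 blocks.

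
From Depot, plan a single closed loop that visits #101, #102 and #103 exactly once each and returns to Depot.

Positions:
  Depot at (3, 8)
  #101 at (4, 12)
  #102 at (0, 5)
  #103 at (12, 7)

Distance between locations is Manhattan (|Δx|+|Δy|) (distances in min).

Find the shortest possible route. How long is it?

Depot - #101 - #102 - #103 - Depot: 5+11+14+10 = 40
Depot - #101 - #103 - #102 - Depot: 5+13+14+6 = 38
Depot - #102 - #101 - #103 - Depot: 6+11+13+10 = 40
The minimum is 38.
One optimal route: Depot → #101 → #103 → #102 → Depot (or its reverse).

38 min — the shortest possible round trip.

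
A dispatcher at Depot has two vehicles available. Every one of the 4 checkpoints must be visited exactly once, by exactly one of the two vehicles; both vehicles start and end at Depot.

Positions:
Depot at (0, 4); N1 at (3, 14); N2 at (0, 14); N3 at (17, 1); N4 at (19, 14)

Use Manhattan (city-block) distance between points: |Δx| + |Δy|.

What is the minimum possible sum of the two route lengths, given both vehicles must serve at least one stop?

Minimum combined distance: 84.

Try each way of splitting the stops between the two vehicles (each non-empty) and, for each split, find the best tour for each vehicle:
  {N1} + {N2, N3, N4}: 26 + 64 = 90
  {N2} + {N1, N3, N4}: 20 + 64 = 84
  {N1, N2} + {N3, N4}: 26 + 64 = 90
  {N3} + {N1, N2, N4}: 40 + 58 = 98
  {N1, N3} + {N2, N4}: 60 + 58 = 118
  {N2, N3} + {N1, N4}: 60 + 58 = 118
  … (7 splits in total)
Best: vehicle 1 Depot → N2 → Depot = 20; vehicle 2 Depot → N1 → N4 → N3 → Depot = 64; combined 84.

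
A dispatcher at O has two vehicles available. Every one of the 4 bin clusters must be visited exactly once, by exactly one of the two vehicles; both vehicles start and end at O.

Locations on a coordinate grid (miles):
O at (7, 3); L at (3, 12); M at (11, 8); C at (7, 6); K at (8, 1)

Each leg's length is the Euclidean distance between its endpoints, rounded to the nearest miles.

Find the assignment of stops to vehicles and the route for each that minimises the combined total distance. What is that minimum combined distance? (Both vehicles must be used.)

29 miles — the smallest possible combined total.

There are 2^3 − 1 = 7 ways to divide the 4 stops into two non-empty groups. For each, the best each vehicle can do is its own shortest tour through its group:
  {L} + {M, C, K}: 20 + 17 = 37
  {M} + {L, C, K}: 12 + 24 = 36
  {L, M} + {C, K}: 25 + 10 = 35
  {C} + {L, M, K}: 6 + 29 = 35
  {L, C} + {M, K}: 20 + 16 = 36
  {M, C} + {L, K}: 13 + 24 = 37
  … (7 splits in total)
  {L, M, C} + {K}: 25 + 4 = 29  ← best
Best: vehicle 1 O → M → L → C → O = 25; vehicle 2 O → K → O = 4; combined 29.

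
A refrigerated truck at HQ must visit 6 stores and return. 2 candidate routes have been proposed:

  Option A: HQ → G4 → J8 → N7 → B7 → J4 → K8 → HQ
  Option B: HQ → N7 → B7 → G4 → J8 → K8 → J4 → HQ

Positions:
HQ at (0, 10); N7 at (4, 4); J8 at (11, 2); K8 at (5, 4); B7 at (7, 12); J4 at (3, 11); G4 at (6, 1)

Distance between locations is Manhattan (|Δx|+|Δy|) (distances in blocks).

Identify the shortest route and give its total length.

Option A: 15 + 6 + 9 + 11 + 5 + 9 + 11 = 66
Option B: 10 + 11 + 12 + 6 + 8 + 9 + 4 = 60

60 blocks — Option B is the shortest.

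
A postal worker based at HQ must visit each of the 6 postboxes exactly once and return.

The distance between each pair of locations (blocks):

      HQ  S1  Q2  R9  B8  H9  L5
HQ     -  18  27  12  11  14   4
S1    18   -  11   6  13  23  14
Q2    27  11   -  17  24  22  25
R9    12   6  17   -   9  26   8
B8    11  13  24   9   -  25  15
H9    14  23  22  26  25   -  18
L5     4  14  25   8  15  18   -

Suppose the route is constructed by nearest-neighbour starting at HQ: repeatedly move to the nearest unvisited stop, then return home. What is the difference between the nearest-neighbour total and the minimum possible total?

HQ: L5=4, B8=11, R9=12, H9=14, S1=18, Q2=27 ⇒ L5
L5: R9=8, S1=14, B8=15, H9=18, Q2=25 ⇒ R9
R9: S1=6, B8=9, Q2=17, H9=26 ⇒ S1
S1: Q2=11, B8=13, H9=23 ⇒ Q2
Q2: H9=22, B8=24 ⇒ H9
H9: B8=25 ⇒ B8
NN route HQ → L5 → R9 → S1 → Q2 → H9 → B8 → HQ costs 87.
Optimal: HQ → B8 → R9 → S1 → Q2 → H9 → L5 → HQ costs 81 (by enumerating all 360 distinct tours).
Excess = 87 − 81 = 6.

Excess over optimum: 6 blocks.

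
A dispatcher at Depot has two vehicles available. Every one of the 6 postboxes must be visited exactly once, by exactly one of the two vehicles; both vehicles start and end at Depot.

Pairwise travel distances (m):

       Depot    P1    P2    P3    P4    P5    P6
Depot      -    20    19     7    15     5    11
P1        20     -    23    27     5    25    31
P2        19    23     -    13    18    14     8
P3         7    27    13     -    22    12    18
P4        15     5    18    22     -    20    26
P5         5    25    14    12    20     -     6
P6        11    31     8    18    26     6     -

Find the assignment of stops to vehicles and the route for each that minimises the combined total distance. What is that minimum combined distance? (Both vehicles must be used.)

Minimum combined distance: 76 m.

Check every non-empty split of the stops between the two vehicles; for each half take its own optimal tour:
  {P1} + {P2, P3, P4, P5, P6}: 40 + 66 = 106
  {P2} + {P1, P3, P4, P5, P6}: 38 + 76 = 114
  {P1, P2} + {P3, P4, P5, P6}: 62 + 66 = 128
  {P3} + {P1, P2, P4, P5, P6}: 14 + 62 = 76
  {P1, P3} + {P2, P4, P5, P6}: 54 + 52 = 106
  {P2, P3} + {P1, P4, P5, P6}: 39 + 62 = 101
  … (31 splits in total)
Best: vehicle 1 Depot → P3 → Depot = 14; vehicle 2 Depot → P1 → P4 → P2 → P6 → P5 → Depot = 62; combined 76.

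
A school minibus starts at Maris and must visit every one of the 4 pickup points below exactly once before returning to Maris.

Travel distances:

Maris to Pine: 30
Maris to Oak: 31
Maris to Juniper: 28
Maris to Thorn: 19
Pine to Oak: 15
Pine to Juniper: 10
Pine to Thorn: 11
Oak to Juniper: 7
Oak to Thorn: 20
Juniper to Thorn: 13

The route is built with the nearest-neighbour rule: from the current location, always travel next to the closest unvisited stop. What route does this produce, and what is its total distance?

At Maris the remaining stops are Thorn 19, Juniper 28, Pine 30, Oak 31; go to Thorn.
At Thorn the remaining stops are Pine 11, Juniper 13, Oak 20; go to Pine.
At Pine the remaining stops are Juniper 10, Oak 15; go to Juniper.
At Juniper the remaining stops are Oak 7; go to Oak.
Return Oak→Maris: 31.
Total = 19 + 11 + 10 + 7 + 31 = 78.

Nearest-neighbour total = 78; route Maris → Thorn → Pine → Juniper → Oak → Maris.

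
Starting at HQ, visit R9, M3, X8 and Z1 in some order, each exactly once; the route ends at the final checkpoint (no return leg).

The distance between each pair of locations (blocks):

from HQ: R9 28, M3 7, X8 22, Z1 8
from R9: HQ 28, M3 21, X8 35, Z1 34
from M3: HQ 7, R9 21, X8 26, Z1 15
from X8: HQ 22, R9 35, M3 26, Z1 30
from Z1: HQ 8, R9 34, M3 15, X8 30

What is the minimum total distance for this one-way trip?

Shortest open route: 79 blocks.

There are 4! = 24 possible orderings.
HQ→R9→M3→X8→Z1: 28+21+26+30 = 105
HQ→R9→M3→Z1→X8: 28+21+15+30 = 94
HQ→R9→X8→M3→Z1: 28+35+26+15 = 104
HQ→R9→X8→Z1→M3: 28+35+30+15 = 108
HQ→R9→Z1→M3→X8: 28+34+15+26 = 103
HQ→R9→Z1→X8→M3: 28+34+30+26 = 118
HQ→M3→R9→X8→Z1: 7+21+35+30 = 93
HQ→M3→R9→Z1→X8: 7+21+34+30 = 92
HQ→M3→X8→R9→Z1: 7+26+35+34 = 102
HQ→M3→X8→Z1→R9: 7+26+30+34 = 97
HQ→M3→Z1→R9→X8: 7+15+34+35 = 91
HQ→M3→Z1→X8→R9: 7+15+30+35 = 87
HQ→X8→R9→M3→Z1: 22+35+21+15 = 93
HQ→X8→R9→Z1→M3: 22+35+34+15 = 106
… (10 more)
HQ→Z1→M3→R9→X8: 8+15+21+35 = 79  ← best
The minimum is 79.
One shortest path: HQ → Z1 → M3 → R9 → X8.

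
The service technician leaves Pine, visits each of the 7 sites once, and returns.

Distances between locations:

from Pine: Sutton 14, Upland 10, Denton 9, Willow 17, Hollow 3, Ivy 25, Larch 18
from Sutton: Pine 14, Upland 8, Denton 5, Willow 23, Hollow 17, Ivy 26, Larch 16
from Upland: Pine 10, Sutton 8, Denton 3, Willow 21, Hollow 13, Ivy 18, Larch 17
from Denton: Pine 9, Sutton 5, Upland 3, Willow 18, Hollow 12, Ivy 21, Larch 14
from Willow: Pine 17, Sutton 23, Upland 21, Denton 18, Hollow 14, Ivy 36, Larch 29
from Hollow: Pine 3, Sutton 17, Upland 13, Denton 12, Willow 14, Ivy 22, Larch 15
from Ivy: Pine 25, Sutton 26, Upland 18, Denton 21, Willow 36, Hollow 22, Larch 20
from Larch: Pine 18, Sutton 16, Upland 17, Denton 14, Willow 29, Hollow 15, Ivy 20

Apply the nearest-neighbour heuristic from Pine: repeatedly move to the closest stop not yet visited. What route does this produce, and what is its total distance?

115 along Pine → Hollow → Denton → Upland → Sutton → Larch → Ivy → Willow → Pine.

Pine → [Hollow:3 / Denton:9 / Upland:10 / Sutton:14 / Willow:17 / Larch:18 / Ivy:25] → Hollow (3)
Hollow → [Denton:12 / Upland:13 / Willow:14 / Larch:15 / Sutton:17 / Ivy:22] → Denton (12)
Denton → [Upland:3 / Sutton:5 / Larch:14 / Willow:18 / Ivy:21] → Upland (3)
Upland → [Sutton:8 / Larch:17 / Ivy:18 / Willow:21] → Sutton (8)
Sutton → [Larch:16 / Willow:23 / Ivy:26] → Larch (16)
Larch → [Ivy:20 / Willow:29] → Ivy (20)
Ivy → [Willow:36] → Willow (36)
Return Willow→Pine: 17.
Total = 3 + 12 + 3 + 8 + 16 + 20 + 36 + 17 = 115.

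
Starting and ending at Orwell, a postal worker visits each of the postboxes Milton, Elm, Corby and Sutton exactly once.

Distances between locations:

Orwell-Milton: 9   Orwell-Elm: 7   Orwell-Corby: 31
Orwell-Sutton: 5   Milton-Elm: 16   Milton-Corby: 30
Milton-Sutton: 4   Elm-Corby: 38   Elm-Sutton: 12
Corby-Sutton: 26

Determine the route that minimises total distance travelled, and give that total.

With 4 stops there are 4!/2 = 12 distinct round trips (a route and its reverse cost the same).
Orwell-Milton-Elm-Corby-Sutton-Orwell: 9+16+38+26+5 = 94
Orwell-Milton-Elm-Sutton-Corby-Orwell: 9+16+12+26+31 = 94
Orwell-Milton-Corby-Elm-Sutton-Orwell: 9+30+38+12+5 = 94
Orwell-Milton-Corby-Sutton-Elm-Orwell: 9+30+26+12+7 = 84
Orwell-Milton-Sutton-Elm-Corby-Orwell: 9+4+12+38+31 = 94
Orwell-Milton-Sutton-Corby-Elm-Orwell: 9+4+26+38+7 = 84
Orwell-Elm-Milton-Corby-Sutton-Orwell: 7+16+30+26+5 = 84
Orwell-Elm-Milton-Sutton-Corby-Orwell: 7+16+4+26+31 = 84
Orwell-Elm-Corby-Milton-Sutton-Orwell: 7+38+30+4+5 = 84
Orwell-Elm-Sutton-Milton-Corby-Orwell: 7+12+4+30+31 = 84
Orwell-Corby-Milton-Elm-Sutton-Orwell: 31+30+16+12+5 = 94
Orwell-Corby-Elm-Milton-Sutton-Orwell: 31+38+16+4+5 = 94
The minimum is 84.
One optimal route: Orwell → Milton → Corby → Sutton → Elm → Orwell (or its reverse).

84 — the shortest possible round trip.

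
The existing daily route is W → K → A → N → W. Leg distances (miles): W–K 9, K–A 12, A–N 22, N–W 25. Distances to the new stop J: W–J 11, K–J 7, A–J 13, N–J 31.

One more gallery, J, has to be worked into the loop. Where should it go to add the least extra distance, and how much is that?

Insertion cost between consecutive stops i–j is d(i,J) + d(J,j) − d(i,j):
  between W and K: 11 + 7 − 9 = 9
  between K and A: 7 + 13 − 12 = 8
  between A and N: 13 + 31 − 22 = 22
  between N and W: 31 + 11 − 25 = 17
Cheapest insertion is between K and A, adding 8.
New total = 68 + 8 = 76.

+8 miles — insert J between K and A.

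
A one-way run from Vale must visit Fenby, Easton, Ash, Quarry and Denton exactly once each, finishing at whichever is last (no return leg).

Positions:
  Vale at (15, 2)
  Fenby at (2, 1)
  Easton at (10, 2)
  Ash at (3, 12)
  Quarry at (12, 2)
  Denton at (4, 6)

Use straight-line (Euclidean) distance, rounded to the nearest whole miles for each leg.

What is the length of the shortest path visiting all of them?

Minimum one-way distance = 24 miles.

There are 5! = 120 possible orderings.
Vale - Fenby - Easton - Ash - Quarry - Denton: 13+8+12+13+9 = 55
Vale - Fenby - Easton - Ash - Denton - Quarry: 13+8+12+6+9 = 48
Vale - Fenby - Easton - Quarry - Ash - Denton: 13+8+2+13+6 = 42
Vale - Fenby - Easton - Quarry - Denton - Ash: 13+8+2+9+6 = 38
Vale - Fenby - Easton - Denton - Ash - Quarry: 13+8+7+6+13 = 47
Vale - Fenby - Easton - Denton - Quarry - Ash: 13+8+7+9+13 = 50
Vale - Fenby - Ash - Easton - Quarry - Denton: 13+11+12+2+9 = 47
Vale - Fenby - Ash - Easton - Denton - Quarry: 13+11+12+7+9 = 52
Vale - Fenby - Ash - Quarry - Easton - Denton: 13+11+13+2+7 = 46
Vale - Fenby - Ash - Quarry - Denton - Easton: 13+11+13+9+7 = 53
Vale - Fenby - Ash - Denton - Easton - Quarry: 13+11+6+7+2 = 39
Vale - Fenby - Ash - Denton - Quarry - Easton: 13+11+6+9+2 = 41
Vale - Fenby - Quarry - Easton - Ash - Denton: 13+10+2+12+6 = 43
Vale - Fenby - Quarry - Easton - Denton - Ash: 13+10+2+7+6 = 38
… (106 more)
Vale - Quarry - Easton - Fenby - Denton - Ash: 3+2+8+5+6 = 24  ← best
The minimum is 24.
One shortest path: Vale → Quarry → Easton → Fenby → Denton → Ash.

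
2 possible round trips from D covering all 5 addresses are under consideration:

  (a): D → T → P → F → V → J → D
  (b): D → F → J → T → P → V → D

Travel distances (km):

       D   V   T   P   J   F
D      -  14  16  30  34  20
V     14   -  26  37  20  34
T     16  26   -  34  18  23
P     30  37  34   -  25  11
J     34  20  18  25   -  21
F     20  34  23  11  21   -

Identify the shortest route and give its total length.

Shortest is (b), total 144 km.

(a): 16 + 34 + 11 + 34 + 20 + 34 = 149
(b): 20 + 21 + 18 + 34 + 37 + 14 = 144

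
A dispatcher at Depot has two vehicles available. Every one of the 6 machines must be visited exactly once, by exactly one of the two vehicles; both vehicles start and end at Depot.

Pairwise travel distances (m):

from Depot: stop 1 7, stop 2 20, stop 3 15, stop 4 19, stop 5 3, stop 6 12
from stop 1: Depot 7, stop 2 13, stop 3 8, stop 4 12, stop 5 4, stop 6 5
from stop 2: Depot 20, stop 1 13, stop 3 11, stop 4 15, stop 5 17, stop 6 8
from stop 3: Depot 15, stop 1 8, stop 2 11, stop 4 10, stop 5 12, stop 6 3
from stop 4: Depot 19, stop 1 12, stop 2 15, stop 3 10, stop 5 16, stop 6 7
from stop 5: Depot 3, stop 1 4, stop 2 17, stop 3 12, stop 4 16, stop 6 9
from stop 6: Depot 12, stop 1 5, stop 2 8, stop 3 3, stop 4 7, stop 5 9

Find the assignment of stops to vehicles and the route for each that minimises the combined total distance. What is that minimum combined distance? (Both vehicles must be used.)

66 m — the smallest possible combined total.

There are 2^5 − 1 = 31 ways to divide the 6 stops into two non-empty groups. For each, the best each vehicle can do is its own shortest tour through its group:
  {stop 1} + {stop 2, stop 3, stop 4, stop 5, stop 6}: 14 + 60 = 74
  {stop 2} + {stop 1, stop 3, stop 4, stop 5, stop 6}: 40 + 44 = 84
  {stop 1, stop 2} + {stop 3, stop 4, stop 5, stop 6}: 40 + 44 = 84
  {stop 3} + {stop 1, stop 2, stop 4, stop 5, stop 6}: 30 + 54 = 84
  {stop 1, stop 3} + {stop 2, stop 4, stop 5, stop 6}: 30 + 54 = 84
  {stop 2, stop 3} + {stop 1, stop 4, stop 5, stop 6}: 46 + 38 = 84
  … (31 splits in total)
  {stop 5} + {stop 1, stop 2, stop 3, stop 4, stop 6}: 6 + 60 = 66  ← best
Best: vehicle 1 Depot → stop 5 → Depot = 6; vehicle 2 Depot → stop 1 → stop 2 → stop 3 → stop 4 → stop 6 → Depot = 60; combined 66.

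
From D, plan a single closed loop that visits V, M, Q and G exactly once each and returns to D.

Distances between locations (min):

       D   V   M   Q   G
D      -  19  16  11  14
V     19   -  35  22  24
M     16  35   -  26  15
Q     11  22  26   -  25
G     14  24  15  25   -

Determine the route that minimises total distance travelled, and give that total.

D → V → M → Q → G → D: 19+35+26+25+14 = 119
D → V → M → G → Q → D: 19+35+15+25+11 = 105
D → V → Q → M → G → D: 19+22+26+15+14 = 96
D → V → Q → G → M → D: 19+22+25+15+16 = 97
D → V → G → M → Q → D: 19+24+15+26+11 = 95
D → V → G → Q → M → D: 19+24+25+26+16 = 110
D → M → V → Q → G → D: 16+35+22+25+14 = 112
D → M → V → G → Q → D: 16+35+24+25+11 = 111
D → M → Q → V → G → D: 16+26+22+24+14 = 102
D → M → G → V → Q → D: 16+15+24+22+11 = 88
D → Q → V → M → G → D: 11+22+35+15+14 = 97
D → Q → M → V → G → D: 11+26+35+24+14 = 110
The minimum is 88.
One optimal route: D → M → G → V → Q → D (or its reverse).

Minimum total distance: 88 min.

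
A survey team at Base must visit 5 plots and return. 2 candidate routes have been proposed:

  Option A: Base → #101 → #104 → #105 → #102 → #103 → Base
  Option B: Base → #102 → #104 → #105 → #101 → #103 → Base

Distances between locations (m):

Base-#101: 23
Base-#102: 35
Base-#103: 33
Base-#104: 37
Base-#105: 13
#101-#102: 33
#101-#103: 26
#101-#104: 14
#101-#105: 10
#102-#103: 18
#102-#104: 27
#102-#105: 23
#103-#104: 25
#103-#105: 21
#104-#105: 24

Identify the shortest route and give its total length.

Shortest is Option A, total 135 m.

Option A: 23 + 14 + 24 + 23 + 18 + 33 = 135
Option B: 35 + 27 + 24 + 10 + 26 + 33 = 155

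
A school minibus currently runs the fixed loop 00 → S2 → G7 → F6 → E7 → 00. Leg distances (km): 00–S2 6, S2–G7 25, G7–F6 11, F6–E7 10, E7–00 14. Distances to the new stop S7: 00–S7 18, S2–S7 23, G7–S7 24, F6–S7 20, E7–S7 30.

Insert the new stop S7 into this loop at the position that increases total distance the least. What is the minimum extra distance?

Insertion cost between consecutive stops i–j is d(i,S7) + d(S7,j) − d(i,j):
  between 00 and S2: 18 + 23 − 6 = 35
  between S2 and G7: 23 + 24 − 25 = 22
  between G7 and F6: 24 + 20 − 11 = 33
  between F6 and E7: 20 + 30 − 10 = 40
  between E7 and 00: 30 + 18 − 14 = 34
Cheapest insertion is between S2 and G7, adding 22.
New total = 66 + 22 = 88.

Adding 22 km by placing S7 on the S2–G7 leg.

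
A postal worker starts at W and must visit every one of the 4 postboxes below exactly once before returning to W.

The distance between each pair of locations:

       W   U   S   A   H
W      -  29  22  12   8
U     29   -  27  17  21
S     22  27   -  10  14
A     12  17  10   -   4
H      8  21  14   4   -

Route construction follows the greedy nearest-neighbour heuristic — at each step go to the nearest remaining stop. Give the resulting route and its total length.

78 along W → H → A → S → U → W.

W → [H:8 / A:12 / S:22 / U:29] → H (8)
H → [A:4 / S:14 / U:21] → A (4)
A → [S:10 / U:17] → S (10)
S → [U:27] → U (27)
Return U→W: 29.
Total = 8 + 4 + 10 + 27 + 29 = 78.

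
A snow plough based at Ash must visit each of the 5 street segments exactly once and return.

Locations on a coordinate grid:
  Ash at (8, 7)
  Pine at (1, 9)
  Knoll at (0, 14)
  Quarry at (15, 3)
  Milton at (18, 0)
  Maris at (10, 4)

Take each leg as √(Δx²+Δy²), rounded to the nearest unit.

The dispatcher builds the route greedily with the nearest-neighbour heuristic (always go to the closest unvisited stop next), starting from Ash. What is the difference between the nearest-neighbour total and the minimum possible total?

The nearest-neighbour route is 1 longer than optimal.

From Ash: Maris=4, Pine=7, Quarry=8, Knoll=11, Milton=12 → choose Maris (4).
From Maris: Quarry=5, Milton=9, Pine=10, Knoll=14 → choose Quarry (5).
From Quarry: Milton=4, Pine=15, Knoll=19 → choose Milton (4).
From Milton: Pine=19, Knoll=23 → choose Pine (19).
From Pine: Knoll=5 → choose Knoll (5).
NN route Ash → Maris → Quarry → Milton → Pine → Knoll → Ash costs 48.
Optimal: Ash → Pine → Knoll → Maris → Quarry → Milton → Ash costs 47 (by enumerating all 60 distinct tours).
Excess = 48 − 47 = 1.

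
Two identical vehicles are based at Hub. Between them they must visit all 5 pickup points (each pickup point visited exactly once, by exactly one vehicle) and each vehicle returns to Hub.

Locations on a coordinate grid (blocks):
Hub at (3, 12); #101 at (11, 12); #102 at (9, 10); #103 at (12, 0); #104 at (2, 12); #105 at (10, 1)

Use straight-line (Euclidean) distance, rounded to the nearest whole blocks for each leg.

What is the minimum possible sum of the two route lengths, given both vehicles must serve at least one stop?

Check every non-empty split of the stops between the two vehicles; for each half take its own optimal tour:
  {#101} + {#102, #103, #104, #105}: 16 + 33 = 49
  {#102} + {#101, #103, #104, #105}: 12 + 37 = 49
  {#101, #102} + {#103, #104, #105}: 17 + 32 = 49
  {#103} + {#101, #102, #104, #105}: 30 + 35 = 65
  {#101, #103} + {#102, #104, #105}: 35 + 30 = 65
  {#102, #103} + {#101, #104, #105}: 31 + 34 = 65
  … (15 splits in total)
  {#104} + {#101, #102, #103, #105}: 2 + 36 = 38  ← best
Best: vehicle 1 Hub → #104 → Hub = 2; vehicle 2 Hub → #101 → #102 → #103 → #105 → Hub = 36; combined 38.

38 blocks — the smallest possible combined total.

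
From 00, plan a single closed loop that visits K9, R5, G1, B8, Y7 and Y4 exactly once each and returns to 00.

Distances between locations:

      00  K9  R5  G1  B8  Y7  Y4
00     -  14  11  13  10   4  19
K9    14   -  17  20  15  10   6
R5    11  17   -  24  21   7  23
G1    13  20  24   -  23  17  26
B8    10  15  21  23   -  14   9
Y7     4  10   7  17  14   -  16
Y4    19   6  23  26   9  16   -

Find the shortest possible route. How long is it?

Minimum total distance: 79.

There are 360 distinct closed tours to check (reversals are equivalent).
00-K9-R5-G1-B8-Y7-Y4-00: 14+17+24+23+14+16+19 = 127
00-K9-R5-G1-B8-Y4-Y7-00: 14+17+24+23+9+16+4 = 107
00-K9-R5-G1-Y7-B8-Y4-00: 14+17+24+17+14+9+19 = 114
00-K9-R5-G1-Y7-Y4-B8-00: 14+17+24+17+16+9+10 = 107
00-K9-R5-G1-Y4-B8-Y7-00: 14+17+24+26+9+14+4 = 108
00-K9-R5-G1-Y4-Y7-B8-00: 14+17+24+26+16+14+10 = 121
00-K9-R5-B8-G1-Y7-Y4-00: 14+17+21+23+17+16+19 = 127
00-K9-R5-B8-G1-Y4-Y7-00: 14+17+21+23+26+16+4 = 121
… (352 more)
00-R5-Y7-K9-Y4-B8-G1-00: 11+7+10+6+9+23+13 = 79  ← best
The minimum is 79.
One optimal route: 00 → R5 → Y7 → K9 → Y4 → B8 → G1 → 00 (or its reverse).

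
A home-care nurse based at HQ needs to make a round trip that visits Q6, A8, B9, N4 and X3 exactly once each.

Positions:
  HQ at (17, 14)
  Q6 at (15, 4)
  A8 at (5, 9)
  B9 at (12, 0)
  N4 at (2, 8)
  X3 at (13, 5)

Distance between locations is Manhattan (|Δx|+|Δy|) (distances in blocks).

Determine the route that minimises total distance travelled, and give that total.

With 5 stops there are 5!/2 = 60 distinct round trips (a route and its reverse cost the same).
HQ - Q6 - A8 - B9 - N4 - X3 - HQ: 12+15+16+18+14+13 = 88
HQ - Q6 - A8 - B9 - X3 - N4 - HQ: 12+15+16+6+14+21 = 84
HQ - Q6 - A8 - N4 - B9 - X3 - HQ: 12+15+4+18+6+13 = 68
HQ - Q6 - A8 - N4 - X3 - B9 - HQ: 12+15+4+14+6+19 = 70
HQ - Q6 - A8 - X3 - B9 - N4 - HQ: 12+15+12+6+18+21 = 84
HQ - Q6 - A8 - X3 - N4 - B9 - HQ: 12+15+12+14+18+19 = 90
HQ - Q6 - B9 - A8 - N4 - X3 - HQ: 12+7+16+4+14+13 = 66
HQ - Q6 - B9 - A8 - X3 - N4 - HQ: 12+7+16+12+14+21 = 82
HQ - Q6 - B9 - N4 - A8 - X3 - HQ: 12+7+18+4+12+13 = 66
HQ - Q6 - B9 - N4 - X3 - A8 - HQ: 12+7+18+14+12+17 = 80
HQ - Q6 - B9 - X3 - A8 - N4 - HQ: 12+7+6+12+4+21 = 62
HQ - Q6 - B9 - X3 - N4 - A8 - HQ: 12+7+6+14+4+17 = 60
HQ - Q6 - N4 - A8 - B9 - X3 - HQ: 12+17+4+16+6+13 = 68
HQ - Q6 - N4 - A8 - X3 - B9 - HQ: 12+17+4+12+6+19 = 70
… (46 more)
The minimum is 60.
One optimal route: HQ → Q6 → B9 → X3 → N4 → A8 → HQ (or its reverse).

60 blocks — the shortest possible round trip.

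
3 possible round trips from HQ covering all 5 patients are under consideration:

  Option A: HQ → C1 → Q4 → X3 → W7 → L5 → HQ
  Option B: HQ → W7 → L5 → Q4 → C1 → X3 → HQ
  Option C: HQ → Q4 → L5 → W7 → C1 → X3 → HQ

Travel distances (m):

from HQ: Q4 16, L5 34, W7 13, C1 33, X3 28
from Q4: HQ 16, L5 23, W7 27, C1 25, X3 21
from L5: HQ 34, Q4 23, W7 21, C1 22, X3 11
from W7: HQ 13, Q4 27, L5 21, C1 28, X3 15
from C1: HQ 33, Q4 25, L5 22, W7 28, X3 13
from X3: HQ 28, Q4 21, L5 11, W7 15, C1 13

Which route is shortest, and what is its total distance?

Shortest is Option B, total 123 m.

Option A: 33 + 25 + 21 + 15 + 21 + 34 = 149
Option B: 13 + 21 + 23 + 25 + 13 + 28 = 123
Option C: 16 + 23 + 21 + 28 + 13 + 28 = 129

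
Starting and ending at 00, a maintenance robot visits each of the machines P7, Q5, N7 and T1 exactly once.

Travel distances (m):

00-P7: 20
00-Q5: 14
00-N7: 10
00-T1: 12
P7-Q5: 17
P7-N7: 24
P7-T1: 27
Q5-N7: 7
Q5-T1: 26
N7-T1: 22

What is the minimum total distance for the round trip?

Shortest round trip = 73 m.

There are 12 distinct closed tours to check (reversals are equivalent).
00 - P7 - Q5 - N7 - T1 - 00: 20+17+7+22+12 = 78
00 - P7 - Q5 - T1 - N7 - 00: 20+17+26+22+10 = 95
00 - P7 - N7 - Q5 - T1 - 00: 20+24+7+26+12 = 89
00 - P7 - N7 - T1 - Q5 - 00: 20+24+22+26+14 = 106
00 - P7 - T1 - Q5 - N7 - 00: 20+27+26+7+10 = 90
00 - P7 - T1 - N7 - Q5 - 00: 20+27+22+7+14 = 90
00 - Q5 - P7 - N7 - T1 - 00: 14+17+24+22+12 = 89
00 - Q5 - P7 - T1 - N7 - 00: 14+17+27+22+10 = 90
00 - Q5 - N7 - P7 - T1 - 00: 14+7+24+27+12 = 84
00 - Q5 - T1 - P7 - N7 - 00: 14+26+27+24+10 = 101
00 - N7 - P7 - Q5 - T1 - 00: 10+24+17+26+12 = 89
00 - N7 - Q5 - P7 - T1 - 00: 10+7+17+27+12 = 73
The minimum is 73.
One optimal route: 00 → N7 → Q5 → P7 → T1 → 00 (or its reverse).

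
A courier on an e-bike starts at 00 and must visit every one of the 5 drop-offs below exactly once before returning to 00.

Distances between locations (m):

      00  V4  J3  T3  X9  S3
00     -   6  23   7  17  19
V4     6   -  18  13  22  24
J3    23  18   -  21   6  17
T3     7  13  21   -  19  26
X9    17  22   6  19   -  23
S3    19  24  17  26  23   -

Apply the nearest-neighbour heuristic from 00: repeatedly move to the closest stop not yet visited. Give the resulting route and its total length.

At 00 the remaining stops are V4 6, T3 7, X9 17, S3 19, J3 23; go to V4.
At V4 the remaining stops are T3 13, J3 18, X9 22, S3 24; go to T3.
At T3 the remaining stops are X9 19, J3 21, S3 26; go to X9.
At X9 the remaining stops are J3 6, S3 23; go to J3.
At J3 the remaining stops are S3 17; go to S3.
Return S3→00: 19.
Total = 6 + 13 + 19 + 6 + 17 + 19 = 80.

Nearest-neighbour total = 80 m; route 00 → V4 → T3 → X9 → J3 → S3 → 00.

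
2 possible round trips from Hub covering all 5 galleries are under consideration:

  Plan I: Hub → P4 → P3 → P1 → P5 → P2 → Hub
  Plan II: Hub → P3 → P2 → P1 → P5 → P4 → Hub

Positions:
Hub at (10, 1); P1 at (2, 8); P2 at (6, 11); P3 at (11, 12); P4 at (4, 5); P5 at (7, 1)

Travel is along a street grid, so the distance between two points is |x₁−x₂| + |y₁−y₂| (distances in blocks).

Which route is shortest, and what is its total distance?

Plan I: 10 + 14 + 13 + 12 + 11 + 14 = 74
Plan II: 12 + 6 + 7 + 12 + 7 + 10 = 54

Shortest is Plan II, total 54 blocks.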